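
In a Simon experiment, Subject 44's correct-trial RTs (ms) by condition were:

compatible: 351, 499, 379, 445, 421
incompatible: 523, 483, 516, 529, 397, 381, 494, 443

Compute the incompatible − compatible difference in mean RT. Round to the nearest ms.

52 ms

M(compatible) = 2095/5 = 419.000
M(incompatible) = 3766/8 = 470.750
Difference = 470.750 − 419.000 = 51.750 ms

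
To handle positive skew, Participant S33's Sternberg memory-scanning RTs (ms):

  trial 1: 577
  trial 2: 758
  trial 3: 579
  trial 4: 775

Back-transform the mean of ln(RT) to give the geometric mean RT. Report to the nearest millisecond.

666 ms

ln(RT): 6.3578, 6.6307, 6.3613, 6.6529
Mean ln(RT) = 26.0027/4 = 6.50067
Geometric mean = exp(6.50067) = 665.59 ms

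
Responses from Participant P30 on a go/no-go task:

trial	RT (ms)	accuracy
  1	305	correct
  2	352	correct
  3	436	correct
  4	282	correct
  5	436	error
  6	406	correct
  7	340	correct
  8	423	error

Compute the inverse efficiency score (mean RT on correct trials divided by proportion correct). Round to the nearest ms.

471 ms

Correct trials (n=6): 305, 352, 436, 282, 406, 340
Mean correct RT = 2121/6 = 353.5000 ms
Proportion correct = 6/8
IES = 353.5000 / (6/8) = 471.333 ms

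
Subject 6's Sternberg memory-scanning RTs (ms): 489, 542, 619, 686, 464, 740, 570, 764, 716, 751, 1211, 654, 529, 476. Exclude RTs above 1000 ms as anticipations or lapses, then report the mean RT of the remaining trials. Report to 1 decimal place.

615.4 ms

Excluded: 1211
Retained (n=13): Σ = 8000
Mean = 8000/13 = 615.3846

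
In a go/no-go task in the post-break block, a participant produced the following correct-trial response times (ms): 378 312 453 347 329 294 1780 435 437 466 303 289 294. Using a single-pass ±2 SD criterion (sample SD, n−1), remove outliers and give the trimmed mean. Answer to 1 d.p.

n = 13, ΣRT = 6117, M = 470.538
Σ(x−M)² = 1909755.23; s = √(1909755.23/12) = 398.931
Cutoffs: 470.538 ± 2·398.931 → [-327.3, 1268.4]
Outside: 1780 → excluded.
Retained (n=12): Σ = 4337, mean = 4337/12 = 361.417

361.4 ms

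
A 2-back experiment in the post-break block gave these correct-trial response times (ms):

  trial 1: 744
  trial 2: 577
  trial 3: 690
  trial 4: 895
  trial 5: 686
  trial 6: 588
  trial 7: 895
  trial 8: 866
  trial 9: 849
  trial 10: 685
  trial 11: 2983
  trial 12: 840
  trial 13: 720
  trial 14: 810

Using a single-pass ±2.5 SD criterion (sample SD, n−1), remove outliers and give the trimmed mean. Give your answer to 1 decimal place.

n = 14, ΣRT = 12828, M = 916.286
Σ(x−M)² = 4745212.86; s = √(4745212.86/13) = 604.166
Cutoffs: 916.286 ± 2.5·604.166 → [-594.1, 2426.7]
Outside: 2983 → excluded.
Retained (n=13): Σ = 9845, mean = 9845/13 = 757.308

757.3 ms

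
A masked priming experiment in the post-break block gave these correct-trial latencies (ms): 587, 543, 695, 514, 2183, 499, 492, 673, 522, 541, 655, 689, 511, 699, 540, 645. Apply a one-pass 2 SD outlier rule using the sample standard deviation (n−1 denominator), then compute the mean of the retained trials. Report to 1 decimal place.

587.0 ms

n = 16, ΣRT = 10988, M = 686.750
Σ(x−M)² = 2476371.00; s = √(2476371.00/15) = 406.314
Cutoffs: 686.750 ± 2·406.314 → [-125.9, 1499.4]
Outside: 2183 → excluded.
Retained (n=15): Σ = 8805, mean = 8805/15 = 587.000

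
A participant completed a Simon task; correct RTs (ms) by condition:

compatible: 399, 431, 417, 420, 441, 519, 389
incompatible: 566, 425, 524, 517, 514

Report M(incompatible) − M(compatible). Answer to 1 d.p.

78.3 ms

M(compatible) = 3016/7 = 430.857
M(incompatible) = 2546/5 = 509.200
Difference = 509.200 − 430.857 = 78.343 ms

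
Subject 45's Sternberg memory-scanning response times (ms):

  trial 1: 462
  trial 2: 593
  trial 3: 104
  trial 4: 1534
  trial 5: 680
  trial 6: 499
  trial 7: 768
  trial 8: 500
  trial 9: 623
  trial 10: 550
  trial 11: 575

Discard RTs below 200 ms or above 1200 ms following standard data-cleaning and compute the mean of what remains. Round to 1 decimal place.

Excluded: 104, 1534
Retained (n=9): Σ = 5250
Mean = 5250/9 = 583.3333

583.3 ms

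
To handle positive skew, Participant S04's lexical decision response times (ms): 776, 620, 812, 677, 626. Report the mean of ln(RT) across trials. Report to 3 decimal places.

ln(RT): 6.6542, 6.4297, 6.6995, 6.5177, 6.4394
Σ ln(RT) = 32.7404
Mean = 32.7404/5 = 6.54808

6.548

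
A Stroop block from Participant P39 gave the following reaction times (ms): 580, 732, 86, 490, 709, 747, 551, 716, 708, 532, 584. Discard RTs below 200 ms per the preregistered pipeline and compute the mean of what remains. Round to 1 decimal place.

634.9 ms

Excluded: 86
Retained (n=10): Σ = 6349
Mean = 6349/10 = 634.9000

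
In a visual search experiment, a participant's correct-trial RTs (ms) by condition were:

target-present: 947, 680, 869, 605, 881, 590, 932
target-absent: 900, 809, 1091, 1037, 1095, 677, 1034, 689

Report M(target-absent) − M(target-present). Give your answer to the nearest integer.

M(target-present) = 5504/7 = 786.286
M(target-absent) = 7332/8 = 916.500
Difference = 916.500 − 786.286 = 130.214 ms

130 ms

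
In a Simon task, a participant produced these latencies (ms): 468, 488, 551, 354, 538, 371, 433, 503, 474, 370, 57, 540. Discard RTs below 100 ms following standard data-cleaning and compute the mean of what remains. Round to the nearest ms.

463 ms

Excluded: 57
Retained (n=11): Σ = 5090
Mean = 5090/11 = 462.7273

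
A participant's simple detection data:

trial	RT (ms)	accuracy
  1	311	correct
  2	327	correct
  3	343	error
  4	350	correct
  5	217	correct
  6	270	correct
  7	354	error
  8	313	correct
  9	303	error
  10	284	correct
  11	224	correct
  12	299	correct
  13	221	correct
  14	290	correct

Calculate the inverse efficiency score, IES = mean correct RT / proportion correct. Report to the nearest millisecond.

Correct trials (n=11): 311, 327, 350, 217, 270, 313, 284, 224, 299, 221, 290
Mean correct RT = 3106/11 = 282.3636 ms
Proportion correct = 11/14
IES = 282.3636 / (11/14) = 359.372 ms

359 ms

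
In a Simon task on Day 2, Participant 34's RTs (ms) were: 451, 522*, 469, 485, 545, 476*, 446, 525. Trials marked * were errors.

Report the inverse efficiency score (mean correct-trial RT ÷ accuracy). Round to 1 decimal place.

649.1 ms

Correct trials (n=6): 451, 469, 485, 545, 446, 525
Mean correct RT = 2921/6 = 486.8333 ms
Proportion correct = 6/8
IES = 486.8333 / (6/8) = 649.111 ms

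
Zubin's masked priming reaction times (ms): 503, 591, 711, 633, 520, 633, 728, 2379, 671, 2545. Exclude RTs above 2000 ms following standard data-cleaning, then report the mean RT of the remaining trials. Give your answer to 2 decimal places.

Excluded: 2379, 2545
Retained (n=8): Σ = 4990
Mean = 4990/8 = 623.7500

623.75 ms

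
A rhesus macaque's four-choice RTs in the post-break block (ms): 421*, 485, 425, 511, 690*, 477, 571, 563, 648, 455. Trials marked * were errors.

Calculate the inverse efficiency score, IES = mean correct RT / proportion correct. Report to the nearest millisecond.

646 ms

Correct trials (n=8): 485, 425, 511, 477, 571, 563, 648, 455
Mean correct RT = 4135/8 = 516.8750 ms
Proportion correct = 8/10
IES = 516.8750 / (8/10) = 646.094 ms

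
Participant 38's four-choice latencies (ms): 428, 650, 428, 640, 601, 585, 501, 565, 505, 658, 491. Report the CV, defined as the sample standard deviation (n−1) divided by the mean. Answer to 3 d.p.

0.154

n = 11, Σ = 6052, M = 550.1818
Σ(x−M)² = 71489.636; s = √(71489.636/10) = 84.5515
CV = 84.5515 / 550.1818 = 0.15368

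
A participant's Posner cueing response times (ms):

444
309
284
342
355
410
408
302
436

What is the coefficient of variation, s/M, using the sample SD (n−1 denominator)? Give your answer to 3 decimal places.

n = 9, Σ = 3290, M = 365.5556
Σ(x−M)² = 29448.222; s = √(29448.222/8) = 60.6715
CV = 60.6715 / 365.5556 = 0.16597

0.166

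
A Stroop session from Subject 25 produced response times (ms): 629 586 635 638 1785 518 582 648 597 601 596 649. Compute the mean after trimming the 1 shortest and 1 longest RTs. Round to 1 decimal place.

616.1 ms

Sorted: 518, 582, 586, 596, 597, 601, 629, 635, 638, 648, 649, 1785
Drop lowest 1 (518) and highest 1 (1785)
Remaining (n=10): Σ = 6161, mean = 6161/10 = 616.100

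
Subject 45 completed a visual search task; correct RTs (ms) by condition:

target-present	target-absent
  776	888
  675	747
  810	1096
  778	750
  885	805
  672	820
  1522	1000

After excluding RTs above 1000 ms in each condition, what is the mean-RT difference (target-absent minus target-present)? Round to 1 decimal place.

target-present: exclude 1522
target-absent: exclude 1096
M(target-present) = 4596/6 = 766.000
M(target-absent) = 5010/6 = 835.000
Difference = 835.000 − 766.000 = 69.000 ms

69.0 ms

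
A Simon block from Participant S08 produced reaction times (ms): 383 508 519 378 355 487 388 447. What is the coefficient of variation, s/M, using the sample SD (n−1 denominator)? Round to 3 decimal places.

n = 8, Σ = 3465, M = 433.1250
Σ(x−M)² = 29766.875; s = √(29766.875/7) = 65.2105
CV = 65.2105 / 433.1250 = 0.15056

0.151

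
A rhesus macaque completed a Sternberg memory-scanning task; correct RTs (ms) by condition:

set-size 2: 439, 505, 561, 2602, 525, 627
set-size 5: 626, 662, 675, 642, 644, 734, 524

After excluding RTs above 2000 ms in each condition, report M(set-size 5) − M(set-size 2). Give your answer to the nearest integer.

set-size 2: exclude 2602
M(set-size 2) = 2657/5 = 531.400
M(set-size 5) = 4507/7 = 643.857
Difference = 643.857 − 531.400 = 112.457 ms

112 ms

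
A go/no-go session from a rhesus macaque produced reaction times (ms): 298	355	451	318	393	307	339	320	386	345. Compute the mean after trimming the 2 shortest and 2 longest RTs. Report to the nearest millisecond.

344 ms

Sorted: 298, 307, 318, 320, 339, 345, 355, 386, 393, 451
Drop lowest 2 (298, 307) and highest 2 (393, 451)
Remaining (n=6): Σ = 2063, mean = 2063/6 = 343.833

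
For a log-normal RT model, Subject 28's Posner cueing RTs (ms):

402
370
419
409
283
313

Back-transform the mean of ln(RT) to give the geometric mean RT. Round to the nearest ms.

ln(RT): 5.9965, 5.9135, 6.0379, 6.0137, 5.6454, 5.7462
Mean ln(RT) = 35.3532/6 = 5.89220
Geometric mean = exp(5.89220) = 362.20 ms

362 ms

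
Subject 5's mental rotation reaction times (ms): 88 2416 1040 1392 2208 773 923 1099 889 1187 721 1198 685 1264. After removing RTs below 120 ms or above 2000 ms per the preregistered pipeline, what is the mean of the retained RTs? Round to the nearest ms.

Excluded: 88, 2208, 2416
Retained (n=11): Σ = 11171
Mean = 11171/11 = 1015.5455

1016 ms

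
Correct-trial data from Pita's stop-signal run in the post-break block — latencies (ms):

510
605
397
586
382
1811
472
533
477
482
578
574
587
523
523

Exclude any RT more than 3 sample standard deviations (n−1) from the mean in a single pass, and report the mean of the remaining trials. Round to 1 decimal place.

n = 15, ΣRT = 9040, M = 602.667
Σ(x−M)² = 1626581.33; s = √(1626581.33/14) = 340.858
Cutoffs: 602.667 ± 3·340.858 → [-419.9, 1625.2]
Outside: 1811 → excluded.
Retained (n=14): Σ = 7229, mean = 7229/14 = 516.357

516.4 ms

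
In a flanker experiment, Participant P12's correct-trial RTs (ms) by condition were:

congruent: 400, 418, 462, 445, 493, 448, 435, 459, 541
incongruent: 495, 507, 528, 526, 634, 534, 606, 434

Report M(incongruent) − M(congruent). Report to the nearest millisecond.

77 ms

M(congruent) = 4101/9 = 455.667
M(incongruent) = 4264/8 = 533.000
Difference = 533.000 − 455.667 = 77.333 ms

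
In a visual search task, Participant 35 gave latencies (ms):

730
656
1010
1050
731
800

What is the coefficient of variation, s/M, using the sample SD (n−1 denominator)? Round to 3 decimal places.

0.196

n = 6, Σ = 4977, M = 829.5000
Σ(x−M)² = 131775.500; s = √(131775.500/5) = 162.3425
CV = 162.3425 / 829.5000 = 0.19571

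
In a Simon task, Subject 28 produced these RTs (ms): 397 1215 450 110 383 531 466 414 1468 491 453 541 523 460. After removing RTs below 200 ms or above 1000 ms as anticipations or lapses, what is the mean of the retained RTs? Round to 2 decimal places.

464.45 ms

Excluded: 110, 1215, 1468
Retained (n=11): Σ = 5109
Mean = 5109/11 = 464.4545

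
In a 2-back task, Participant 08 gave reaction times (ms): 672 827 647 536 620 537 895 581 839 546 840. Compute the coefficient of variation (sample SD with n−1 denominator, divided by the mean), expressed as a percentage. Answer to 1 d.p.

n = 11, Σ = 7540, M = 685.4545
Σ(x−M)² = 192082.727; s = √(192082.727/10) = 138.5939
CV = 138.5939 / 685.4545 = 0.20219 = 20.219%

20.2%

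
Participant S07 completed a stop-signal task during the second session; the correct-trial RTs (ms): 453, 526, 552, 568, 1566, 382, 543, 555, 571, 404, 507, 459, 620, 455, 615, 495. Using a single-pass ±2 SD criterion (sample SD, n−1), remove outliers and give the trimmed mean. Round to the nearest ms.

514 ms

n = 16, ΣRT = 9271, M = 579.438
Σ(x−M)² = 1110063.94; s = √(1110063.94/15) = 272.037
Cutoffs: 579.438 ± 2·272.037 → [35.4, 1123.5]
Outside: 1566 → excluded.
Retained (n=15): Σ = 7705, mean = 7705/15 = 513.667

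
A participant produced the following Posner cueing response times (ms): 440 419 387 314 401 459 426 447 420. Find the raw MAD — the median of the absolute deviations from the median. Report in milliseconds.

Sorted: 314, 387, 401, 419, 420, 426, 440, 447, 459 → median = 420
|x − 420|: 20, 1, 33, 106, 19, 39, 6, 27, 0
Sorted deviations: 0, 1, 6, 19, 20, 27, 33, 39, 106 → MAD = 20

20 ms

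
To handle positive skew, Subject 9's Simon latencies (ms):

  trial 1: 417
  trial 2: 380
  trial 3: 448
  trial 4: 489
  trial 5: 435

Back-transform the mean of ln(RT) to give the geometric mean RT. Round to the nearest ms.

ln(RT): 6.0331, 5.9402, 6.1048, 6.1924, 6.0753
Mean ln(RT) = 30.3458/5 = 6.06915
Geometric mean = exp(6.06915) = 432.31 ms

432 ms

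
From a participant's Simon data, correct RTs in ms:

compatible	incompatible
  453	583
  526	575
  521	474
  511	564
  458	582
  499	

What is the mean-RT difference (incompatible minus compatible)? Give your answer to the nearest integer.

61 ms

M(compatible) = 2968/6 = 494.667
M(incompatible) = 2778/5 = 555.600
Difference = 555.600 − 494.667 = 60.933 ms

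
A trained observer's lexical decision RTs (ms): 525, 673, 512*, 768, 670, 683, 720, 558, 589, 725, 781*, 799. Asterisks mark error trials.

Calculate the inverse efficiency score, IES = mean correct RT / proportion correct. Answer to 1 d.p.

Correct trials (n=10): 525, 673, 768, 670, 683, 720, 558, 589, 725, 799
Mean correct RT = 6710/10 = 671.0000 ms
Proportion correct = 10/12
IES = 671.0000 / (10/12) = 805.200 ms

805.2 ms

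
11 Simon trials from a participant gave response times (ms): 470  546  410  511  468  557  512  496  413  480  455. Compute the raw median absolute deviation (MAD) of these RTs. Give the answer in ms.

Sorted: 410, 413, 455, 468, 470, 480, 496, 511, 512, 546, 557 → median = 480
|x − 480|: 10, 66, 70, 31, 12, 77, 32, 16, 67, 0, 25
Sorted deviations: 0, 10, 12, 16, 25, 31, 32, 66, 67, 70, 77 → MAD = 31

31 ms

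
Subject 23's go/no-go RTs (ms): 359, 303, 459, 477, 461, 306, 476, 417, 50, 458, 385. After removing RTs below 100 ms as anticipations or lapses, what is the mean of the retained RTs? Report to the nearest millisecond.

Excluded: 50
Retained (n=10): Σ = 4101
Mean = 4101/10 = 410.1000

410 ms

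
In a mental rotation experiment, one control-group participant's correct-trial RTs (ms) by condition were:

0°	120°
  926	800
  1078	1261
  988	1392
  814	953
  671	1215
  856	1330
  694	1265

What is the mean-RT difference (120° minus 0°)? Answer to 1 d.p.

M(0°) = 6027/7 = 861.000
M(120°) = 8216/7 = 1173.714
Difference = 1173.714 − 861.000 = 312.714 ms

312.7 ms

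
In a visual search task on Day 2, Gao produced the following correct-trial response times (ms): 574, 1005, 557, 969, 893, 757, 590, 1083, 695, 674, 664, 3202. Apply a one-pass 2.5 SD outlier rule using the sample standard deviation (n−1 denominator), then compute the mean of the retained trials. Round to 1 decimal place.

769.2 ms

n = 12, ΣRT = 11663, M = 971.917
Σ(x−M)² = 5775734.92; s = √(5775734.92/11) = 724.615
Cutoffs: 971.917 ± 2.5·724.615 → [-839.6, 2783.5]
Outside: 3202 → excluded.
Retained (n=11): Σ = 8461, mean = 8461/11 = 769.182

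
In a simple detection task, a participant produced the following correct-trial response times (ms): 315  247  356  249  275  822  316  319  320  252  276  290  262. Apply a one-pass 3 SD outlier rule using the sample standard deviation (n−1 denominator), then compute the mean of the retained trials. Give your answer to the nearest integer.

290 ms

n = 13, ΣRT = 4299, M = 330.692
Σ(x−M)² = 275074.77; s = √(275074.77/12) = 151.403
Cutoffs: 330.692 ± 3·151.403 → [-123.5, 784.9]
Outside: 822 → excluded.
Retained (n=12): Σ = 3477, mean = 3477/12 = 289.750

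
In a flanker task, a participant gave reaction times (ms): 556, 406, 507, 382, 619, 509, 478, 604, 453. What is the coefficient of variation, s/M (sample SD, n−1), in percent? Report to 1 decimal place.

n = 9, Σ = 4514, M = 501.5556
Σ(x−M)² = 53674.222; s = √(53674.222/8) = 81.9102
CV = 81.9102 / 501.5556 = 0.16331 = 16.331%

16.3%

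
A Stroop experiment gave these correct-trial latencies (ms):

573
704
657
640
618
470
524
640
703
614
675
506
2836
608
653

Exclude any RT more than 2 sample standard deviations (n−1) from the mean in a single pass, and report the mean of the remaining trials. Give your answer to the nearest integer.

n = 15, ΣRT = 11421, M = 761.400
Σ(x−M)² = 4678079.60; s = √(4678079.60/14) = 578.056
Cutoffs: 761.400 ± 2·578.056 → [-394.7, 1917.5]
Outside: 2836 → excluded.
Retained (n=14): Σ = 8585, mean = 8585/14 = 613.214

613 ms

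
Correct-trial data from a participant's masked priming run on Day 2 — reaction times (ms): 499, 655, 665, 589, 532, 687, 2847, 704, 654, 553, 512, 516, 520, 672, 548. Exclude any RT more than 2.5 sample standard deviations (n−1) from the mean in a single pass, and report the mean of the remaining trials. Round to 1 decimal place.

n = 15, ΣRT = 11153, M = 743.533
Σ(x−M)² = 4814775.73; s = √(4814775.73/14) = 586.441
Cutoffs: 743.533 ± 2.5·586.441 → [-722.6, 2209.6]
Outside: 2847 → excluded.
Retained (n=14): Σ = 8306, mean = 8306/14 = 593.286

593.3 ms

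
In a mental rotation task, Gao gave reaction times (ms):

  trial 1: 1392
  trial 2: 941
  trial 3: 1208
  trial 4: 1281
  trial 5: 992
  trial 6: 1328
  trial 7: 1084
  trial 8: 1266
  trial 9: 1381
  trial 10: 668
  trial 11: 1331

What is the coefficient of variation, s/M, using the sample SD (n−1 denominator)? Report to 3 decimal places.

n = 11, Σ = 12872, M = 1170.1818
Σ(x−M)² = 511195.636; s = √(511195.636/10) = 226.0964
CV = 226.0964 / 1170.1818 = 0.19321

0.193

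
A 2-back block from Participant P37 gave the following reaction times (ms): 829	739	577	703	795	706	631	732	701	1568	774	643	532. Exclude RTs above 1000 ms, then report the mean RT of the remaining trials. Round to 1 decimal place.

696.8 ms

Excluded: 1568
Retained (n=12): Σ = 8362
Mean = 8362/12 = 696.8333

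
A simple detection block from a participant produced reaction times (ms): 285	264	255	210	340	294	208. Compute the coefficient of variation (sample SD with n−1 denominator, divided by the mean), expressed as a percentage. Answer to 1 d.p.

n = 7, Σ = 1856, M = 265.1429
Σ(x−M)² = 13240.857; s = √(13240.857/6) = 46.9767
CV = 46.9767 / 265.1429 = 0.17718 = 17.718%

17.7%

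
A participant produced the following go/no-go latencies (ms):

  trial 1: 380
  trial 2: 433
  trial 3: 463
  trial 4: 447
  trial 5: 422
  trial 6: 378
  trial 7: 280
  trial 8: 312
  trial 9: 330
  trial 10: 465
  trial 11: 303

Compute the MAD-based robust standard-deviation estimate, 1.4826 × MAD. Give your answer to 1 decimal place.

Sorted: 280, 303, 312, 330, 378, 380, 422, 433, 447, 463, 465 → median = 380
|x − 380| sorted: 0, 2, 42, 50, 53, 67, 68, 77, 83, 85, 100 → MAD = 67
Robust SD ≈ 1.4826 × 67 = 99.334

99.3 ms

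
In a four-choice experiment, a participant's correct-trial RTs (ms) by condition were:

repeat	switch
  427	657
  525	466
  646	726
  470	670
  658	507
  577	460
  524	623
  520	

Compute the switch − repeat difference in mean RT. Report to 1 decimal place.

M(repeat) = 4347/8 = 543.375
M(switch) = 4109/7 = 587.000
Difference = 587.000 − 543.375 = 43.625 ms

43.6 ms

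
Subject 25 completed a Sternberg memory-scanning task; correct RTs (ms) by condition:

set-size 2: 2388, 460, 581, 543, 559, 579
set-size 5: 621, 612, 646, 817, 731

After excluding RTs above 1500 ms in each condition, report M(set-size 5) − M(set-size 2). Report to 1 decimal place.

141.0 ms

set-size 2: exclude 2388
M(set-size 2) = 2722/5 = 544.400
M(set-size 5) = 3427/5 = 685.400
Difference = 685.400 − 544.400 = 141.000 ms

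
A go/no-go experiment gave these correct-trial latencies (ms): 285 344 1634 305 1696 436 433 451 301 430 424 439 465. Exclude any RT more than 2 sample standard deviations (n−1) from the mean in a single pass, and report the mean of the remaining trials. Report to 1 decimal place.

392.1 ms

n = 13, ΣRT = 7643, M = 587.923
Σ(x−M)² = 2790670.92; s = √(2790670.92/12) = 482.241
Cutoffs: 587.923 ± 2·482.241 → [-376.6, 1552.4]
Outside: 1634, 1696 → excluded.
Retained (n=11): Σ = 4313, mean = 4313/11 = 392.091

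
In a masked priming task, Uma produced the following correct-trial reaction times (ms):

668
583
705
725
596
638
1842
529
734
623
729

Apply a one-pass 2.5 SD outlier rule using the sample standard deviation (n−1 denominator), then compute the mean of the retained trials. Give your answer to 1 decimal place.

n = 11, ΣRT = 8372, M = 761.091
Σ(x−M)² = 1330300.91; s = √(1330300.91/10) = 364.733
Cutoffs: 761.091 ± 2.5·364.733 → [-150.7, 1672.9]
Outside: 1842 → excluded.
Retained (n=10): Σ = 6530, mean = 6530/10 = 653.000

653.0 ms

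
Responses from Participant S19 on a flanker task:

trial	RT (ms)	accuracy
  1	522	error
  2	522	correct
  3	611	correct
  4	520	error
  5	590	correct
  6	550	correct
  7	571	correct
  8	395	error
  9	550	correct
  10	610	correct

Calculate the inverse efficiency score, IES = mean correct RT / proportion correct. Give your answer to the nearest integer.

817 ms

Correct trials (n=7): 522, 611, 590, 550, 571, 550, 610
Mean correct RT = 4004/7 = 572.0000 ms
Proportion correct = 7/10
IES = 572.0000 / (7/10) = 817.143 ms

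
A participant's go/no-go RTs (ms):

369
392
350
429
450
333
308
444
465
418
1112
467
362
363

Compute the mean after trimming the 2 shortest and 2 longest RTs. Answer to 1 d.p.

Sorted: 308, 333, 350, 362, 363, 369, 392, 418, 429, 444, 450, 465, 467, 1112
Drop lowest 2 (308, 333) and highest 2 (467, 1112)
Remaining (n=10): Σ = 4042, mean = 4042/10 = 404.200

404.2 ms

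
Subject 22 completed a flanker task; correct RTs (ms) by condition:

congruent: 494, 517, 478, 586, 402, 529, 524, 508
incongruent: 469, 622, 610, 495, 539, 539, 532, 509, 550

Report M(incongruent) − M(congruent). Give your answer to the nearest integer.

36 ms

M(congruent) = 4038/8 = 504.750
M(incongruent) = 4865/9 = 540.556
Difference = 540.556 − 504.750 = 35.806 ms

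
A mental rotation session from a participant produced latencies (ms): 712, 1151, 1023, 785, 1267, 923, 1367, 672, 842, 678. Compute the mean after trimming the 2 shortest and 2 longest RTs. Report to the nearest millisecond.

Sorted: 672, 678, 712, 785, 842, 923, 1023, 1151, 1267, 1367
Drop lowest 2 (672, 678) and highest 2 (1267, 1367)
Remaining (n=6): Σ = 5436, mean = 5436/6 = 906.000

906 ms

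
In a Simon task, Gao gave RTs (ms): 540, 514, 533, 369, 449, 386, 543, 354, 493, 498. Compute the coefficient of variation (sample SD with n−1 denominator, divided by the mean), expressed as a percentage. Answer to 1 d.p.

n = 10, Σ = 4679, M = 467.9000
Σ(x−M)² = 48556.900; s = √(48556.900/9) = 73.4521
CV = 73.4521 / 467.9000 = 0.15698 = 15.698%

15.7%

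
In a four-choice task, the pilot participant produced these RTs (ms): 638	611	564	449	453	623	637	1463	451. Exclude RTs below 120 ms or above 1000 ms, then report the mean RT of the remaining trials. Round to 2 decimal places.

553.25 ms

Excluded: 1463
Retained (n=8): Σ = 4426
Mean = 4426/8 = 553.2500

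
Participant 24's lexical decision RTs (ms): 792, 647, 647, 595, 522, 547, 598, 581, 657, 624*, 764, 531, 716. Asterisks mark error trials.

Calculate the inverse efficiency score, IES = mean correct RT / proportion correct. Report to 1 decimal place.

Correct trials (n=12): 792, 647, 647, 595, 522, 547, 598, 581, 657, 764, 531, 716
Mean correct RT = 7597/12 = 633.0833 ms
Proportion correct = 12/13
IES = 633.0833 / (12/13) = 685.840 ms

685.8 ms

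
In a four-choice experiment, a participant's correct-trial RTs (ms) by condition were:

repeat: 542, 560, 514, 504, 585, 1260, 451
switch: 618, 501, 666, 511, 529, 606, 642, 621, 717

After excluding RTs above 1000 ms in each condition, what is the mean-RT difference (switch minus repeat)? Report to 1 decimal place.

repeat: exclude 1260
M(repeat) = 3156/6 = 526.000
M(switch) = 5411/9 = 601.222
Difference = 601.222 − 526.000 = 75.222 ms

75.2 ms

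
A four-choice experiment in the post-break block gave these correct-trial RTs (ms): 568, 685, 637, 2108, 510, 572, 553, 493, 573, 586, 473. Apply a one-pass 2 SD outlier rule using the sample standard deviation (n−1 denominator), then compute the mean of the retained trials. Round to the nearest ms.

565 ms

n = 11, ΣRT = 7758, M = 705.273
Σ(x−M)² = 2201372.18; s = √(2201372.18/10) = 469.188
Cutoffs: 705.273 ± 2·469.188 → [-233.1, 1643.6]
Outside: 2108 → excluded.
Retained (n=10): Σ = 5650, mean = 5650/10 = 565.000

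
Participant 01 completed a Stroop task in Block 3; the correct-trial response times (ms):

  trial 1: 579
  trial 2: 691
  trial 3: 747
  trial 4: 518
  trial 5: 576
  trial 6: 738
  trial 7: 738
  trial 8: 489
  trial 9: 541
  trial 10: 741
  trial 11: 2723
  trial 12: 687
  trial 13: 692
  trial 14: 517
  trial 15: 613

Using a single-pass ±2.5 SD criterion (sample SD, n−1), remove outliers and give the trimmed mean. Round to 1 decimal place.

n = 15, ΣRT = 11590, M = 772.667
Σ(x−M)² = 4194415.33; s = √(4194415.33/14) = 547.358
Cutoffs: 772.667 ± 2.5·547.358 → [-595.7, 2141.1]
Outside: 2723 → excluded.
Retained (n=14): Σ = 8867, mean = 8867/14 = 633.357

633.4 ms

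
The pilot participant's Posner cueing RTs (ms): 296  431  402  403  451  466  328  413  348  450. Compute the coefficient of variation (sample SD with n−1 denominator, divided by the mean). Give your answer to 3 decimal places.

n = 10, Σ = 3988, M = 398.8000
Σ(x−M)² = 29289.600; s = √(29289.600/9) = 57.0473
CV = 57.0473 / 398.8000 = 0.14305

0.143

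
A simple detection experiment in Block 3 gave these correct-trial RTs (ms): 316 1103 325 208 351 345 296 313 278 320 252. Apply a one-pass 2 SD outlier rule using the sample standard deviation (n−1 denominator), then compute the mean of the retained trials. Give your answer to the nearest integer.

300 ms

n = 11, ΣRT = 4107, M = 373.364
Σ(x−M)² = 602948.55; s = √(602948.55/10) = 245.550
Cutoffs: 373.364 ± 2·245.550 → [-117.7, 864.5]
Outside: 1103 → excluded.
Retained (n=10): Σ = 3004, mean = 3004/10 = 300.400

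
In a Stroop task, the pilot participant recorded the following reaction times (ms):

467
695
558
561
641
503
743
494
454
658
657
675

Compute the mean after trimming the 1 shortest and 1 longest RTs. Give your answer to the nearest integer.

Sorted: 454, 467, 494, 503, 558, 561, 641, 657, 658, 675, 695, 743
Drop lowest 1 (454) and highest 1 (743)
Remaining (n=10): Σ = 5909, mean = 5909/10 = 590.900

591 ms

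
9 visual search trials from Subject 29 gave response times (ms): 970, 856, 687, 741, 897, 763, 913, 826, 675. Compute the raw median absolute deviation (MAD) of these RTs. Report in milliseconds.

Sorted: 675, 687, 741, 763, 826, 856, 897, 913, 970 → median = 826
|x − 826|: 144, 30, 139, 85, 71, 63, 87, 0, 151
Sorted deviations: 0, 30, 63, 71, 85, 87, 139, 144, 151 → MAD = 85

85 ms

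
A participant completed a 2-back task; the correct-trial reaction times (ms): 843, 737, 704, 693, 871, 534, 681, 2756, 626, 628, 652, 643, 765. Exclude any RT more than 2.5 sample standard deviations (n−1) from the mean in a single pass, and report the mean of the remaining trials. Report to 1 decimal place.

n = 13, ΣRT = 11133, M = 856.385
Σ(x−M)² = 4008685.08; s = √(4008685.08/12) = 577.977
Cutoffs: 856.385 ± 2.5·577.977 → [-588.6, 2301.3]
Outside: 2756 → excluded.
Retained (n=12): Σ = 8377, mean = 8377/12 = 698.083

698.1 ms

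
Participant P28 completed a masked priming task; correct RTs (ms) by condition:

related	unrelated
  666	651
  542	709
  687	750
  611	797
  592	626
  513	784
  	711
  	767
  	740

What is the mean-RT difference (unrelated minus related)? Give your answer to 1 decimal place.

M(related) = 3611/6 = 601.833
M(unrelated) = 6535/9 = 726.111
Difference = 726.111 − 601.833 = 124.278 ms

124.3 ms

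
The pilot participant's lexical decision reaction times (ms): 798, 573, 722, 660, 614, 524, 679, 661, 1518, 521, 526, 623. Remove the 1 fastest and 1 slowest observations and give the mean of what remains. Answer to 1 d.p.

638.0 ms

Sorted: 521, 524, 526, 573, 614, 623, 660, 661, 679, 722, 798, 1518
Drop lowest 1 (521) and highest 1 (1518)
Remaining (n=10): Σ = 6380, mean = 6380/10 = 638.000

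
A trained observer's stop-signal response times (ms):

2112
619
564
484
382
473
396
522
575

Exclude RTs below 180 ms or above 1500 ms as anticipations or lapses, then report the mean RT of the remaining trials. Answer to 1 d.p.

501.9 ms

Excluded: 2112
Retained (n=8): Σ = 4015
Mean = 4015/8 = 501.8750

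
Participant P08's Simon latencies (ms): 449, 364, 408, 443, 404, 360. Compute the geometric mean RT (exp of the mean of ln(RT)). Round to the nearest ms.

403 ms

ln(RT): 6.1070, 5.8972, 6.0113, 6.0936, 6.0014, 5.8861
Mean ln(RT) = 35.9965/6 = 5.99942
Geometric mean = exp(5.99942) = 403.20 ms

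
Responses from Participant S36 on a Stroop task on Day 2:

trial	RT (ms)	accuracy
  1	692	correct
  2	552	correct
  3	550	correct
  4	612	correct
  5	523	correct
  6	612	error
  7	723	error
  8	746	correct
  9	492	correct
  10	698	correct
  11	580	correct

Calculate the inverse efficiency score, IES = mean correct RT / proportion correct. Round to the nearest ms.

Correct trials (n=9): 692, 552, 550, 612, 523, 746, 492, 698, 580
Mean correct RT = 5445/9 = 605.0000 ms
Proportion correct = 9/11
IES = 605.0000 / (9/11) = 739.444 ms

739 ms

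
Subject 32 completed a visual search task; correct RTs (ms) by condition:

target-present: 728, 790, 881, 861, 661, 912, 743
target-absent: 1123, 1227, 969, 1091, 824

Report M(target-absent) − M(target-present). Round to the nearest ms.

M(target-present) = 5576/7 = 796.571
M(target-absent) = 5234/5 = 1046.800
Difference = 1046.800 − 796.571 = 250.229 ms

250 ms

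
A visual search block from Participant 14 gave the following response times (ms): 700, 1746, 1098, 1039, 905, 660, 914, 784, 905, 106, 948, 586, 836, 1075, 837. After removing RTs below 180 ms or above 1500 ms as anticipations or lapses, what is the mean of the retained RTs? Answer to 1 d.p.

868.2 ms

Excluded: 106, 1746
Retained (n=13): Σ = 11287
Mean = 11287/13 = 868.2308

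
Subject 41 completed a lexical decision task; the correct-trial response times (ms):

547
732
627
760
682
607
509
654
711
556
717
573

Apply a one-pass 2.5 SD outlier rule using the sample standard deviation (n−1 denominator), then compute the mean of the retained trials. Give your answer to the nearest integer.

640 ms

n = 12, ΣRT = 7675, M = 639.583
Σ(x−M)² = 74404.92; s = √(74404.92/11) = 82.244
Cutoffs: 639.583 ± 2.5·82.244 → [434.0, 845.2]
No RTs fall outside the cutoffs; all 12 retained. Mean = 7675/12 = 639.583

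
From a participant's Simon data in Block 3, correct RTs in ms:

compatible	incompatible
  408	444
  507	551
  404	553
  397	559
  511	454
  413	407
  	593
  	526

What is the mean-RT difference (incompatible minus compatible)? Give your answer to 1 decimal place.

M(compatible) = 2640/6 = 440.000
M(incompatible) = 4087/8 = 510.875
Difference = 510.875 − 440.000 = 70.875 ms

70.9 ms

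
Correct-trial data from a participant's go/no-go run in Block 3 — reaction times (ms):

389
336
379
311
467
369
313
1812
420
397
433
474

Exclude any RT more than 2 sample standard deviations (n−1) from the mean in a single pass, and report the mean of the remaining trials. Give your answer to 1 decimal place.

389.8 ms

n = 12, ΣRT = 6100, M = 508.333
Σ(x−M)² = 1885482.67; s = √(1885482.67/11) = 414.014
Cutoffs: 508.333 ± 2·414.014 → [-319.7, 1336.4]
Outside: 1812 → excluded.
Retained (n=11): Σ = 4288, mean = 4288/11 = 389.818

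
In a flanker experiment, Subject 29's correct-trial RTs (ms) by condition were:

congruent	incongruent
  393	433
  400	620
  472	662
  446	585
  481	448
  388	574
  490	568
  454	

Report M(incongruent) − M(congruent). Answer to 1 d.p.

M(congruent) = 3524/8 = 440.500
M(incongruent) = 3890/7 = 555.714
Difference = 555.714 − 440.500 = 115.214 ms

115.2 ms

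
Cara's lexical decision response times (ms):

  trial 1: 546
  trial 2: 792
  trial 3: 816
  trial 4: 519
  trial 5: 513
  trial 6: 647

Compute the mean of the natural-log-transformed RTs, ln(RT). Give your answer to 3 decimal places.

ln(RT): 6.3026, 6.6746, 6.7044, 6.2519, 6.2403, 6.4723
Σ ln(RT) = 38.6461
Mean = 38.6461/6 = 6.44102

6.441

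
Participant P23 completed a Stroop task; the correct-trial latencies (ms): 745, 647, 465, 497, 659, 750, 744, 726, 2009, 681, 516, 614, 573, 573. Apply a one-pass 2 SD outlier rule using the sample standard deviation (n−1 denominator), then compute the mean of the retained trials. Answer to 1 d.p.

n = 14, ΣRT = 10199, M = 728.500
Σ(x−M)² = 1884041.50; s = √(1884041.50/13) = 380.692
Cutoffs: 728.500 ± 2·380.692 → [-32.9, 1489.9]
Outside: 2009 → excluded.
Retained (n=13): Σ = 8190, mean = 8190/13 = 630.000

630.0 ms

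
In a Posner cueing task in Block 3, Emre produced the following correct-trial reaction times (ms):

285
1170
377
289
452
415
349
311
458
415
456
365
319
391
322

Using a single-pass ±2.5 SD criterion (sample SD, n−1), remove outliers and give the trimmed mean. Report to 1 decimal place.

371.7 ms

n = 15, ΣRT = 6374, M = 424.933
Σ(x−M)² = 643776.93; s = √(643776.93/14) = 214.439
Cutoffs: 424.933 ± 2.5·214.439 → [-111.2, 961.0]
Outside: 1170 → excluded.
Retained (n=14): Σ = 5204, mean = 5204/14 = 371.714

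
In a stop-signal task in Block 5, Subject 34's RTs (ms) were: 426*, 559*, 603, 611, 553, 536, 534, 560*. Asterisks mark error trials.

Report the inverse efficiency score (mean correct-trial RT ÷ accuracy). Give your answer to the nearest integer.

908 ms

Correct trials (n=5): 603, 611, 553, 536, 534
Mean correct RT = 2837/5 = 567.4000 ms
Proportion correct = 5/8
IES = 567.4000 / (5/8) = 907.840 ms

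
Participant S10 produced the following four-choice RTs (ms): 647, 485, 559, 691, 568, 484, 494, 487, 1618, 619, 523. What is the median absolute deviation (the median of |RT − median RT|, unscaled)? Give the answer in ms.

Sorted: 484, 485, 487, 494, 523, 559, 568, 619, 647, 691, 1618 → median = 559
|x − 559|: 88, 74, 0, 132, 9, 75, 65, 72, 1059, 60, 36
Sorted deviations: 0, 9, 36, 60, 65, 72, 74, 75, 88, 132, 1059 → MAD = 72

72 ms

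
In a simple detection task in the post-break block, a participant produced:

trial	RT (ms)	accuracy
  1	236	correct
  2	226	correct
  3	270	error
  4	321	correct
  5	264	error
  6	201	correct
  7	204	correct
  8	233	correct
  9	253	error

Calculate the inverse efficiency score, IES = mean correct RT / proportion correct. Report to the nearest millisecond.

355 ms

Correct trials (n=6): 236, 226, 321, 201, 204, 233
Mean correct RT = 1421/6 = 236.8333 ms
Proportion correct = 6/9
IES = 236.8333 / (6/9) = 355.250 ms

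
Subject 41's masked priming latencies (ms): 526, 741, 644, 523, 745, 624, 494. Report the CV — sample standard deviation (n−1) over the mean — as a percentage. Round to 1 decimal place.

16.9%

n = 7, Σ = 4297, M = 613.8571
Σ(x−M)² = 64714.857; s = √(64714.857/6) = 103.8548
CV = 103.8548 / 613.8571 = 0.16918 = 16.918%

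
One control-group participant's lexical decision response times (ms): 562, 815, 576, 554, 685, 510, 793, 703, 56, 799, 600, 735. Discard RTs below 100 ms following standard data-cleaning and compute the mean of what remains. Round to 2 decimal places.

666.55 ms

Excluded: 56
Retained (n=11): Σ = 7332
Mean = 7332/11 = 666.5455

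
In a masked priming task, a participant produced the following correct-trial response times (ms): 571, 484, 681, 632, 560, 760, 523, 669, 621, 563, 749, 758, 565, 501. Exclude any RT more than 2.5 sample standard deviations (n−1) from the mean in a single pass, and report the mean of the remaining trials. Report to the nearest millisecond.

617 ms

n = 14, ΣRT = 8637, M = 616.929
Σ(x−M)² = 115760.93; s = √(115760.93/13) = 94.365
Cutoffs: 616.929 ± 2.5·94.365 → [381.0, 852.8]
No RTs fall outside the cutoffs; all 14 retained. Mean = 8637/14 = 616.929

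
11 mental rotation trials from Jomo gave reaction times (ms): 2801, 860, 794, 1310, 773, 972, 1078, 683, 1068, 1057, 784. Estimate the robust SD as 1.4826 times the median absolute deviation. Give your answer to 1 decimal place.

263.9 ms

Sorted: 683, 773, 784, 794, 860, 972, 1057, 1068, 1078, 1310, 2801 → median = 972
|x − 972| sorted: 0, 85, 96, 106, 112, 178, 188, 199, 289, 338, 1829 → MAD = 178
Robust SD ≈ 1.4826 × 178 = 263.903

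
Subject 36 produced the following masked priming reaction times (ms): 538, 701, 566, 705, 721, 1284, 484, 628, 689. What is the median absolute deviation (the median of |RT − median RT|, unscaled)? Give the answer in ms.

Sorted: 484, 538, 566, 628, 689, 701, 705, 721, 1284 → median = 689
|x − 689|: 151, 12, 123, 16, 32, 595, 205, 61, 0
Sorted deviations: 0, 12, 16, 32, 61, 123, 151, 205, 595 → MAD = 61

61 ms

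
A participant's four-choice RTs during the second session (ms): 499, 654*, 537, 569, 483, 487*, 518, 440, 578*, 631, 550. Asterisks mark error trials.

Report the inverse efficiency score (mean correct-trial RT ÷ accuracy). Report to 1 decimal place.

Correct trials (n=8): 499, 537, 569, 483, 518, 440, 631, 550
Mean correct RT = 4227/8 = 528.3750 ms
Proportion correct = 8/11
IES = 528.3750 / (8/11) = 726.516 ms

726.5 ms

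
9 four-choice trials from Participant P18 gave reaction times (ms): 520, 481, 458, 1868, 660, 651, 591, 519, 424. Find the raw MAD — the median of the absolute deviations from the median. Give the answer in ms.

71 ms

Sorted: 424, 458, 481, 519, 520, 591, 651, 660, 1868 → median = 520
|x − 520|: 0, 39, 62, 1348, 140, 131, 71, 1, 96
Sorted deviations: 0, 1, 39, 62, 71, 96, 131, 140, 1348 → MAD = 71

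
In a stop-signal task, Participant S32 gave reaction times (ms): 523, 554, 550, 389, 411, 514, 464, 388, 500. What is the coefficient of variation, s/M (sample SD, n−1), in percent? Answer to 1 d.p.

14.0%

n = 9, Σ = 4293, M = 477.0000
Σ(x−M)² = 35462.000; s = √(35462.000/8) = 66.5789
CV = 66.5789 / 477.0000 = 0.13958 = 13.958%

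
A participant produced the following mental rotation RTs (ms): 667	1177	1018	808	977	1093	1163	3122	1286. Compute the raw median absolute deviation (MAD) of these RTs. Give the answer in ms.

116 ms

Sorted: 667, 808, 977, 1018, 1093, 1163, 1177, 1286, 3122 → median = 1093
|x − 1093|: 426, 84, 75, 285, 116, 0, 70, 2029, 193
Sorted deviations: 0, 70, 75, 84, 116, 193, 285, 426, 2029 → MAD = 116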